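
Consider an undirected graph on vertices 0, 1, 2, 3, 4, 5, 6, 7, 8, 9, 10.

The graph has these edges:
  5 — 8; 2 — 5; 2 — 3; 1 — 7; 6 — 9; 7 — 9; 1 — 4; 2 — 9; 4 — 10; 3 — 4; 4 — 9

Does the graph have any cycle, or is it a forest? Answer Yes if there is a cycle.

DFS, tracking each vertex's parent; an edge to a visited non-parent vertex closes a cycle.
Start from 10:
visit 10 (parent –)
  visit 4 (parent 10)
    visit 9 (parent 4)
      9–4: parent, skip
      visit 7 (parent 9)
        7–9: parent, skip
        visit 1 (parent 7)
          1–4: 4 visited and ≠ parent → cycle
Cycle: 4 – 9 – 7 – 1 – 4.

Yes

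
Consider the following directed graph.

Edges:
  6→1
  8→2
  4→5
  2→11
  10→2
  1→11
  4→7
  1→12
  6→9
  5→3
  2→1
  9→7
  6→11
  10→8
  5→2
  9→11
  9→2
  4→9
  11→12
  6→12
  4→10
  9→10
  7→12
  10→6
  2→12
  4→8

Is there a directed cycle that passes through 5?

No

5 lies on a cycle iff there is a path from 5 back to itself.
Exploring from 5, it never reaches itself; equivalently, its strongly connected component is a singleton.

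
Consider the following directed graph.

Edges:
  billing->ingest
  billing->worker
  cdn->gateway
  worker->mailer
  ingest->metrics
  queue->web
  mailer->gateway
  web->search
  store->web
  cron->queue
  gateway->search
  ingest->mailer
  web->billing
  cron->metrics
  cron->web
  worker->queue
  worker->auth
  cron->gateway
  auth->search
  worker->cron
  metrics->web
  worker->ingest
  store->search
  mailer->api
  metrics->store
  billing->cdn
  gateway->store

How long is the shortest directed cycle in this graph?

4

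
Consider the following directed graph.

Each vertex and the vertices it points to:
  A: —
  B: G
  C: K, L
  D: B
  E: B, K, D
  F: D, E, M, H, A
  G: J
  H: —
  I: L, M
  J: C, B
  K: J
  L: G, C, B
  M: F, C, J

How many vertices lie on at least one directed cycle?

8

A vertex is on a directed cycle iff it belongs to a strongly connected component of size ≥ 2 (or has a self-loop).
The vertices on cycles are {B, C, F, G, J, K, L, M} — 8 in total.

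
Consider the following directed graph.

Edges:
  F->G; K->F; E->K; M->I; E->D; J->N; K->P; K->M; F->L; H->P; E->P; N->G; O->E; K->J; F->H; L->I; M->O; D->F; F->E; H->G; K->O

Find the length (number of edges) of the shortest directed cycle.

For each vertex v, BFS finds the shortest path from v back to v.
The shortest such closed walk is E → D → F → E, length 3.

3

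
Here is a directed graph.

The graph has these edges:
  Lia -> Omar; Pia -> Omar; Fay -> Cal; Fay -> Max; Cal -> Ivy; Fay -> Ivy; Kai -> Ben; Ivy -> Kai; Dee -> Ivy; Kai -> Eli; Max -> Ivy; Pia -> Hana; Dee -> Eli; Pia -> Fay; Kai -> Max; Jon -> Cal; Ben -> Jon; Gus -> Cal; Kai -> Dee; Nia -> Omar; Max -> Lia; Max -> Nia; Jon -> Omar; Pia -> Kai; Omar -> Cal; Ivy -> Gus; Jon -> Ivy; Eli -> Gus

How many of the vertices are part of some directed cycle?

12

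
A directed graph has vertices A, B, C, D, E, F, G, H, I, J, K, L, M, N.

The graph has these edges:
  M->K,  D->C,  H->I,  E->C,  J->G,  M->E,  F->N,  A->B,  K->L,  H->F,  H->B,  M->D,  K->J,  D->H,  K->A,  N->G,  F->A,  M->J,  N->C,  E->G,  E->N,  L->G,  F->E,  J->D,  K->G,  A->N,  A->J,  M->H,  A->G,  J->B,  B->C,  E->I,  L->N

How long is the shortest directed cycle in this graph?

5

For each vertex v, BFS finds the shortest path from v back to v.
The shortest such closed walk is H → F → A → J → D → H, length 5.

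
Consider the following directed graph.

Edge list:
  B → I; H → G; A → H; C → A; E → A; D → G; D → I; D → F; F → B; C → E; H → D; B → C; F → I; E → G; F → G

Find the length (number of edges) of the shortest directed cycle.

For each vertex v, BFS finds the shortest path from v back to v.
The shortest such closed walk is D → F → B → C → A → H → D, length 6.

6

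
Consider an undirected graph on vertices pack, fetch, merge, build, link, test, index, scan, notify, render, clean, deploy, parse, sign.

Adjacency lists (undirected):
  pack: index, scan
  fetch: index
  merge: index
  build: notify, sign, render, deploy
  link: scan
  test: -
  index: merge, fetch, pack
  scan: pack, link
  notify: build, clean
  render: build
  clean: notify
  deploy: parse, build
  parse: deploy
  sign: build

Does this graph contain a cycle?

No

DFS, tracking each vertex's parent; an edge to a visited non-parent vertex closes a cycle.
Start from pack:
visit pack (parent –)
  visit index (parent pack)
    visit merge (parent index)
      merge–index: parent, skip
    visit fetch (parent index)
      fetch–index: parent, skip
    index–pack: parent, skip
  visit scan (parent pack)
    scan–pack: parent, skip
    visit link (parent scan)
      link–scan: parent, skip
visit build (parent –)
  visit notify (parent build)
    notify–build: parent, skip
    visit clean (parent notify)
      clean–notify: parent, skip
  visit sign (parent build)
    sign–build: parent, skip
  visit render (parent build)
    render–build: parent, skip
  visit deploy (parent build)
    visit parse (parent deploy)
      parse–deploy: parent, skip
    deploy–build: parent, skip
visit test (parent –)
No non-parent visited neighbor found — the graph is a forest.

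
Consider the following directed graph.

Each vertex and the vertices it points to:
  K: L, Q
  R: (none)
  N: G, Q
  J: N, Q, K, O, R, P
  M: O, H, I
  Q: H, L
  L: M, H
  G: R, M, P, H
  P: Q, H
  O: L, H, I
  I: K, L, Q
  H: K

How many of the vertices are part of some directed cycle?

7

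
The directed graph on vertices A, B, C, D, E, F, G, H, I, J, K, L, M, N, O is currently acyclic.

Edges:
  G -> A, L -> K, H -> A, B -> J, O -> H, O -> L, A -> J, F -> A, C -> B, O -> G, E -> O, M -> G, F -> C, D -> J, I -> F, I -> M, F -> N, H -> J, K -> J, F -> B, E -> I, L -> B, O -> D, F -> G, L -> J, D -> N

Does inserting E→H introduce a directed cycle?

No

Adding E→H creates a cycle iff H can already reach E.
Explore from H: no path reaches E. The graph stays acyclic.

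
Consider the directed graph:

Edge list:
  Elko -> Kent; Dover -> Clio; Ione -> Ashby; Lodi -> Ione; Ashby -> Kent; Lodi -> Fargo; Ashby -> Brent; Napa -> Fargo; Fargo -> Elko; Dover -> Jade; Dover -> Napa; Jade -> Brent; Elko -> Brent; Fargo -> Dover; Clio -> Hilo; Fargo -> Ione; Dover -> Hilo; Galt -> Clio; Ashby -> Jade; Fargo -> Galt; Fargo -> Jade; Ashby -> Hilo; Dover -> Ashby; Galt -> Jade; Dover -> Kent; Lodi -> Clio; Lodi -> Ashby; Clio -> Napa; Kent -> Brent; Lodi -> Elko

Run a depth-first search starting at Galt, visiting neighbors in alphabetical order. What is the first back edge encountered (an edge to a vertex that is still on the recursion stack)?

DFS from Galt (visiting neighbors in alphabetical order); mark gray on enter, black on exit:
Galt gray
  Clio gray
    Hilo gray
    Hilo black
    Napa gray
      Fargo gray
        Dover gray
          Ashby gray
            Brent gray
            Brent black
            Ashby→Hilo: Hilo black — skip
            Jade gray
              Jade→Brent: Brent black — skip
            Jade black
            Kent gray
              Kent→Brent: Brent black — skip
            Kent black
          Ashby black
          Dover→Clio: Clio is gray → back edge
First back edge: Dover → Clio.

Dover→Clio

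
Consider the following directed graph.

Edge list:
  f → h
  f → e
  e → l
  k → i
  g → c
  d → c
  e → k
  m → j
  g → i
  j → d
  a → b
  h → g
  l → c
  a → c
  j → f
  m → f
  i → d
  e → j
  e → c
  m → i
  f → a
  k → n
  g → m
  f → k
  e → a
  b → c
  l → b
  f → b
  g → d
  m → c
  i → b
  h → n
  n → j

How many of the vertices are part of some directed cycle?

8

A vertex is on a directed cycle iff it belongs to a strongly connected component of size ≥ 2 (or has a self-loop).
The vertices on cycles are {e, f, g, h, j, k, m, n} — 8 in total.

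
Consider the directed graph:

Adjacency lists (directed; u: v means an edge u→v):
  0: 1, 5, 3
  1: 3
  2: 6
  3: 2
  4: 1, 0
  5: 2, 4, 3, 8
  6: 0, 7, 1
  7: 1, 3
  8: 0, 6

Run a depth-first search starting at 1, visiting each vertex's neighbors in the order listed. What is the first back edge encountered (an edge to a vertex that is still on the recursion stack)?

DFS from 1 (visiting each vertex's neighbors in the order listed); mark gray on enter, black on exit:
1 gray
  3 gray
    2 gray
      6 gray
        0 gray
          0→1: 1 is gray → back edge
First back edge: 0 → 1.

0→1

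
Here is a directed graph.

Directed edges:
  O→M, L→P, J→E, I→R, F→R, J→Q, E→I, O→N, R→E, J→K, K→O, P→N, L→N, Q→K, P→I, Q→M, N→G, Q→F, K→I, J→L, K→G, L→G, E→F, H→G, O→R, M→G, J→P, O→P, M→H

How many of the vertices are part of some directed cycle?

A vertex is on a directed cycle iff it belongs to a strongly connected component of size ≥ 2 (or has a self-loop).
The vertices on cycles are {E, F, I, R} — 4 in total.

4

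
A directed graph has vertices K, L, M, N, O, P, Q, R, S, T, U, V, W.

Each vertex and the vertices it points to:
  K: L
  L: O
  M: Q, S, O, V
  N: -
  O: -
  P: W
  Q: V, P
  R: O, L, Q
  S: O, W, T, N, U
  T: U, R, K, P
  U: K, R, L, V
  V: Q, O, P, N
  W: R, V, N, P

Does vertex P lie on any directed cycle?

P is on a cycle iff P can reach itself via ≥1 edge.
P → W → P — yes.

Yes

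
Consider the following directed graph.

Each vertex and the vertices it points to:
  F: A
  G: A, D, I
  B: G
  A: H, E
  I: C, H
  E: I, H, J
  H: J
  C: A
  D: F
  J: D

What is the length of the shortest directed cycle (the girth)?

For each vertex v, BFS finds the shortest path from v back to v.
The shortest such closed walk is I → C → A → E → I, length 4.

4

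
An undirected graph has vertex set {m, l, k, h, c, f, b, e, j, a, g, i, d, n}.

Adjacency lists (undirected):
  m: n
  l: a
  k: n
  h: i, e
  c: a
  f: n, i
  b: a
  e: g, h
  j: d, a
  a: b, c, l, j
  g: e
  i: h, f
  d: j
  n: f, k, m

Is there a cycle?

DFS, tracking each vertex's parent; an edge to a visited non-parent vertex closes a cycle.
Start from k:
visit k (parent –)
  visit n (parent k)
    visit f (parent n)
      f–n: parent, skip
      visit i (parent f)
        visit h (parent i)
          h–i: parent, skip
          visit e (parent h)
            visit g (parent e)
              g–e: parent, skip
            e–h: parent, skip
        i–f: parent, skip
    n–k: parent, skip
    visit m (parent n)
      m–n: parent, skip
visit l (parent –)
  visit a (parent l)
    visit b (parent a)
      b–a: parent, skip
    visit c (parent a)
      c–a: parent, skip
    a–l: parent, skip
    visit j (parent a)
      visit d (parent j)
        d–j: parent, skip
      j–a: parent, skip
No non-parent visited neighbor found — the graph is a forest.

No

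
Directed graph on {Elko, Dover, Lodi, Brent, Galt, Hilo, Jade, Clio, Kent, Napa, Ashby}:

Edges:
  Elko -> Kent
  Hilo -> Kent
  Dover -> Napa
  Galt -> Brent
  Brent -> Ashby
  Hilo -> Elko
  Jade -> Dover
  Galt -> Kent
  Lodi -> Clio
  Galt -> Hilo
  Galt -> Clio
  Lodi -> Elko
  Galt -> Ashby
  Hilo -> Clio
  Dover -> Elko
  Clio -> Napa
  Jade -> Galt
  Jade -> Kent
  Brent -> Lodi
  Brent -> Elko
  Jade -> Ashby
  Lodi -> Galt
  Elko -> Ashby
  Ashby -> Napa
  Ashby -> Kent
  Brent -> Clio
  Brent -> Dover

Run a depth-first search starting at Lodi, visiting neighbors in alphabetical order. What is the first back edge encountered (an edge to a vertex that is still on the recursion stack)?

Brent→Lodi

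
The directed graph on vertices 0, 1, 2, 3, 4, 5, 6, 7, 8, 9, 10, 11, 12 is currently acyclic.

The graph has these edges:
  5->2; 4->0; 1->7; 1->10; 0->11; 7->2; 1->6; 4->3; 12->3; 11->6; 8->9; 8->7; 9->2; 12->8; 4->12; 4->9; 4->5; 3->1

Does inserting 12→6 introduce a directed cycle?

Adding 12→6 creates a cycle iff 6 can already reach 12.
Explore from 6: no path reaches 12. The graph stays acyclic.

No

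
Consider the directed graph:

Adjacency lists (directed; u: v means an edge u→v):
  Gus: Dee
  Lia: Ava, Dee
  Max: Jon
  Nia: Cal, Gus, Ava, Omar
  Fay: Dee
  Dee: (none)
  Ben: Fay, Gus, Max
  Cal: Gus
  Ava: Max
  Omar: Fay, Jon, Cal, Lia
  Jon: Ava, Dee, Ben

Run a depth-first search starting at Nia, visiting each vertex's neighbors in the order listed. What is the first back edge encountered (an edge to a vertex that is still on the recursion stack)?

DFS from Nia (visiting each vertex's neighbors in the order listed); mark gray on enter, black on exit:
Nia gray
  Cal gray
    Gus gray
      Dee gray
      Dee black
    Gus black
  Cal black
  Nia→Gus: Gus black — skip
  Ava gray
    Max gray
      Jon gray
        Jon→Ava: Ava is gray → back edge
First back edge: Jon → Ava.

Jon->Ava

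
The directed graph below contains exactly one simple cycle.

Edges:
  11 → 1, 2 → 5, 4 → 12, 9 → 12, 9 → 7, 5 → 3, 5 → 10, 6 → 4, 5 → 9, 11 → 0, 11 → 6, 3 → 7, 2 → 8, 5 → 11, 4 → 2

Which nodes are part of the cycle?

2, 4, 5, 6, 11

DFS with gray/black marking from 5:
5 gray
  3 gray
    7 gray
    7 black
  3 black
  11 gray
    1 gray
    1 black
    0 gray
    0 black
    6 gray
      4 gray
        12 gray
        12 black
        2 gray
          8 gray
          8 black
          2→5: 5 is gray → back edge
Back edge closes the cycle 5 → 11 → 6 → 4 → 2 → 5; its vertices are {2, 4, 5, 6, 11}.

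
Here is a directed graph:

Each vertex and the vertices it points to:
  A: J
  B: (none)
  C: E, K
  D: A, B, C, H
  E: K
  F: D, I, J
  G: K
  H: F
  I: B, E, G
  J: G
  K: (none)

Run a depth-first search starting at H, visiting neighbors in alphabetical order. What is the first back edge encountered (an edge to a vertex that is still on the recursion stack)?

D→H

DFS from H (visiting neighbors in alphabetical order); mark gray on enter, black on exit:
H gray
  F gray
    D gray
      A gray
        J gray
          G gray
            K gray
            K black
          G black
        J black
      A black
      B gray
      B black
      C gray
        E gray
          E→K: K black — skip
        E black
        C→K: K black — skip
      C black
      D→H: H is gray → back edge
First back edge: D → H.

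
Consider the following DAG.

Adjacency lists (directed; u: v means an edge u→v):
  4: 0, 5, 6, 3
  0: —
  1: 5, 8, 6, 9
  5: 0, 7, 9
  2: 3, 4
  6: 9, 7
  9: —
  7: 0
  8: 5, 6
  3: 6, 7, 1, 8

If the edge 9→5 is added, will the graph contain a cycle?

Adding 9→5 creates a cycle iff 5 can already reach 9.
Path from 5: 5 → 9.
So 5 → … → 9 → 5 is a cycle.

Yes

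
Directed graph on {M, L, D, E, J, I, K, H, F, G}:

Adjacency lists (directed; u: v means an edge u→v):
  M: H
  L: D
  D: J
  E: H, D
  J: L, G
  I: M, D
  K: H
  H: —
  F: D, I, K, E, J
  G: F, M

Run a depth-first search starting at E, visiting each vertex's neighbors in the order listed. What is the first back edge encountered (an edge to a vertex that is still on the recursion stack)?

DFS from E (visiting each vertex's neighbors in the order listed); mark gray on enter, black on exit:
E gray
  H gray
  H black
  D gray
    J gray
      L gray
        L→D: D is gray → back edge
First back edge: L → D.

L→D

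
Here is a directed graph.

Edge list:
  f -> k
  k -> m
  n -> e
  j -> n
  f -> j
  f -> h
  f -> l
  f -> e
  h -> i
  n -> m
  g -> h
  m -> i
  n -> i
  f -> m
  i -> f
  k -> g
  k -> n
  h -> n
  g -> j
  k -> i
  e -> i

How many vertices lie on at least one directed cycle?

A vertex is on a directed cycle iff it belongs to a strongly connected component of size ≥ 2 (or has a self-loop).
The vertices on cycles are {e, f, g, h, i, j, k, m, n} — 9 in total.

9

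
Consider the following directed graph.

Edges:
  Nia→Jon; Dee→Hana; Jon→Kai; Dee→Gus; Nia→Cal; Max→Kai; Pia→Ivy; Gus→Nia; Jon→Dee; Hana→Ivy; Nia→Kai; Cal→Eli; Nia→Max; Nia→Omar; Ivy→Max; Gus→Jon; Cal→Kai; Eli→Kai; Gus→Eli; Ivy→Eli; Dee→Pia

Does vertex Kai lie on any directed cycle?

Kai lies on a cycle iff there is a path from Kai back to itself.
Exploring from Kai, it never reaches itself; equivalently, its strongly connected component is a singleton.

No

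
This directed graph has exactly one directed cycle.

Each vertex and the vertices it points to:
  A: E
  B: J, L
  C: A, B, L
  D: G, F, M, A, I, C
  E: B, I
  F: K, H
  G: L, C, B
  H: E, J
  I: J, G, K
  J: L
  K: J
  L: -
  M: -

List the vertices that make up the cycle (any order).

A, C, E, G, I

DFS with gray/black marking from I:
I gray
  J gray
    L gray
    L black
  J black
  G gray
    G→L: L black — skip
    C gray
      A gray
        E gray
          B gray
            B→J: J black — skip
            B→L: L black — skip
          B black
          E→I: I is gray → back edge
Back edge closes the cycle I → G → C → A → E → I; its vertices are {A, C, E, G, I}.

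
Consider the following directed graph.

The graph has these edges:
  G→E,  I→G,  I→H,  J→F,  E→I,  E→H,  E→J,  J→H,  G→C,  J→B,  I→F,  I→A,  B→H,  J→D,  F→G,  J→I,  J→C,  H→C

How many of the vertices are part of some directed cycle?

A vertex is on a directed cycle iff it belongs to a strongly connected component of size ≥ 2 (or has a self-loop).
The vertices on cycles are {E, F, G, I, J} — 5 in total.

5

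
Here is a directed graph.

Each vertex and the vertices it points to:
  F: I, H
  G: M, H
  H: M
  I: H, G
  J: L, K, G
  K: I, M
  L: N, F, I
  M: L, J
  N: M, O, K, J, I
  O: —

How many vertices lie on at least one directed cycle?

9

A vertex is on a directed cycle iff it belongs to a strongly connected component of size ≥ 2 (or has a self-loop).
The vertices on cycles are {F, G, H, I, J, K, L, M, N} — 9 in total.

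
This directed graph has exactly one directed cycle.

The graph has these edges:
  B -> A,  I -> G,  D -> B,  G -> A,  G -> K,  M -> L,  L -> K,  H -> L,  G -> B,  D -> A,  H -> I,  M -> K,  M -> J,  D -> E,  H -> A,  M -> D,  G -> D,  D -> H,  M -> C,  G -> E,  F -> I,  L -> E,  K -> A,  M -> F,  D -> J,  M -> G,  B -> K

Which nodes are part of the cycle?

DFS with gray/black marking from D:
D gray
  J gray
  J black
  A gray
  A black
  E gray
  E black
  H gray
    I gray
      G gray
        B gray
          B→A: A black — skip
          K gray
            K→A: A black — skip
          K black
        B black
        G→A: A black — skip
        G→D: D is gray → back edge
Back edge closes the cycle D → H → I → G → D; its vertices are {D, G, H, I}.

D, G, H, I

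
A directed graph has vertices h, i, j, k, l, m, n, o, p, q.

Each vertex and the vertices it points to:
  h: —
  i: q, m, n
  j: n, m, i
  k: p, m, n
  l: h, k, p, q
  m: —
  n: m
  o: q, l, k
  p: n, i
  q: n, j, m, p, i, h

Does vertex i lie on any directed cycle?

Yes

i is on a cycle iff i can reach itself via ≥1 edge.
i → q → i — yes.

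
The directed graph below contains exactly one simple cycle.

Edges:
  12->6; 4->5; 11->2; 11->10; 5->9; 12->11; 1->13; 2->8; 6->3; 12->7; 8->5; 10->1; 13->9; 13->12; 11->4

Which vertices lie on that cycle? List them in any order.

DFS with gray/black marking from 13:
13 gray
  12 gray
    11 gray
      10 gray
        1 gray
          1→13: 13 is gray → back edge
Back edge closes the cycle 13 → 12 → 11 → 10 → 1 → 13; its vertices are {1, 10, 11, 12, 13}.

1, 10, 11, 12, 13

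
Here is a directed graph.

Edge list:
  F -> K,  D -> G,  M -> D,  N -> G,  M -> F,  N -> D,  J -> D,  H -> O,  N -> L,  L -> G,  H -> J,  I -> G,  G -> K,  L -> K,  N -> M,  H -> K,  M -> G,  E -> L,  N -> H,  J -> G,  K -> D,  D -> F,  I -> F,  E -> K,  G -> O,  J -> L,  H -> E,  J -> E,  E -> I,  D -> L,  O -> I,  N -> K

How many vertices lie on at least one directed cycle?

A vertex is on a directed cycle iff it belongs to a strongly connected component of size ≥ 2 (or has a self-loop).
The vertices on cycles are {D, F, G, I, K, L, O} — 7 in total.

7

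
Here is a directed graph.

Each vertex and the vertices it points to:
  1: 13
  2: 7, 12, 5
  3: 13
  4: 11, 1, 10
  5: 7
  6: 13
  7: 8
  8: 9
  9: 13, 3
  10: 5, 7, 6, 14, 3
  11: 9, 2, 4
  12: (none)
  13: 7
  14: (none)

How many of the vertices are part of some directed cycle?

7

A vertex is on a directed cycle iff it belongs to a strongly connected component of size ≥ 2 (or has a self-loop).
The vertices on cycles are {3, 4, 7, 8, 9, 11, 13} — 7 in total.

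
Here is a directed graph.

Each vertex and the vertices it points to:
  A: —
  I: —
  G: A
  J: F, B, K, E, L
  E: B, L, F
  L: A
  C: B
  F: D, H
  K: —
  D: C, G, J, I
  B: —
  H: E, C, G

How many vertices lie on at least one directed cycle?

A vertex is on a directed cycle iff it belongs to a strongly connected component of size ≥ 2 (or has a self-loop).
The vertices on cycles are {D, E, F, H, J} — 5 in total.

5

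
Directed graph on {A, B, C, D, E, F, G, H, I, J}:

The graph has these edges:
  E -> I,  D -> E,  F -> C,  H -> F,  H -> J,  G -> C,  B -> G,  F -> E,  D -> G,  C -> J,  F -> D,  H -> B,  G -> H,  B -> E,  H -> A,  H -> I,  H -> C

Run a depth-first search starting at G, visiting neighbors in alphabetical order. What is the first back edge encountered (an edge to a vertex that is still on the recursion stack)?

B->G

DFS from G (visiting neighbors in alphabetical order); mark gray on enter, black on exit:
G gray
  C gray
    J gray
    J black
  C black
  H gray
    A gray
    A black
    B gray
      E gray
        I gray
        I black
      E black
      B→G: G is gray → back edge
First back edge: B → G.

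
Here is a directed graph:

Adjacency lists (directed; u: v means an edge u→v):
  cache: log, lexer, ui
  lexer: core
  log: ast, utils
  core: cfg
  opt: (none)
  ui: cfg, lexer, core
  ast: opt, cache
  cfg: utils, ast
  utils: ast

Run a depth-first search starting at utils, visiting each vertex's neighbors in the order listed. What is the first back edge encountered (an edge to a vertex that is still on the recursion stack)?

DFS from utils (visiting each vertex's neighbors in the order listed); mark gray on enter, black on exit:
utils gray
  ast gray
    opt gray
    opt black
    cache gray
      log gray
        log→ast: ast is gray → back edge
First back edge: log → ast.

log→ast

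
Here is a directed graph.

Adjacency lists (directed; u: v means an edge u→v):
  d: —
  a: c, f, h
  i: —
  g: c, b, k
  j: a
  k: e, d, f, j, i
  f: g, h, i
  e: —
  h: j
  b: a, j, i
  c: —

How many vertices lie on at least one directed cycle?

7

A vertex is on a directed cycle iff it belongs to a strongly connected component of size ≥ 2 (or has a self-loop).
The vertices on cycles are {a, b, f, g, h, j, k} — 7 in total.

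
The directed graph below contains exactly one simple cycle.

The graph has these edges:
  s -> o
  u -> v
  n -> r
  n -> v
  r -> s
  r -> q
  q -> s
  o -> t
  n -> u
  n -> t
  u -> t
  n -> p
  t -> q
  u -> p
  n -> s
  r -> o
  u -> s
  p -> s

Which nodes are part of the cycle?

o, q, s, t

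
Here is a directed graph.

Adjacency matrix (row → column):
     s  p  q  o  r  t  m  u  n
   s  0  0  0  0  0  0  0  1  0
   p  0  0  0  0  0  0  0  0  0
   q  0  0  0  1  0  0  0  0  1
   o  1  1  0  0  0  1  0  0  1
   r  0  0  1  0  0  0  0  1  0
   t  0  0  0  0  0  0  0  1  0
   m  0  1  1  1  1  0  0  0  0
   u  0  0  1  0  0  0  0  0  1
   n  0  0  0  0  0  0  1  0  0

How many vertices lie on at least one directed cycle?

8

A vertex is on a directed cycle iff it belongs to a strongly connected component of size ≥ 2 (or has a self-loop).
The vertices on cycles are {m, n, o, q, r, s, t, u} — 8 in total.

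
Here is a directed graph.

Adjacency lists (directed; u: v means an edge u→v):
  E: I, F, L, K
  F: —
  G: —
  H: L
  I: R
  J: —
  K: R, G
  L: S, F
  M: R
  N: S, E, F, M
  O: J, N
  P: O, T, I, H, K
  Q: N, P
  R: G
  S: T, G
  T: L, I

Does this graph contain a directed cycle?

Yes

DFS with white/gray/black marking, starting from M:
M gray
  R gray
    G gray
    G black
  R black
M black
E gray
  I gray
    I→R: R black — skip
  I black
  F gray
  F black
  L gray
    S gray
      T gray
        T→L: L is gray → back edge
Back edge found, so a cycle exists: L → S → T → L.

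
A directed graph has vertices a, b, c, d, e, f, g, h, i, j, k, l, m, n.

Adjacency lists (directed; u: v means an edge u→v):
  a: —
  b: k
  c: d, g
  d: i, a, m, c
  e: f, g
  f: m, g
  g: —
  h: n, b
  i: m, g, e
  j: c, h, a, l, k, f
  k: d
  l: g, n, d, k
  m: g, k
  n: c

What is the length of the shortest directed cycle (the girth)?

2

For each vertex v, BFS finds the shortest path from v back to v.
The shortest such closed walk is d → c → d, length 2.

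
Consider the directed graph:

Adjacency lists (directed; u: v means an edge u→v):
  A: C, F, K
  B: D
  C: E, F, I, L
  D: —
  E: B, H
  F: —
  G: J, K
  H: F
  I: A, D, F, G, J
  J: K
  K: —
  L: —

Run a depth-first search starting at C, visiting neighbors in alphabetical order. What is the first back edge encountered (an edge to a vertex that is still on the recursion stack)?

A->C

DFS from C (visiting neighbors in alphabetical order); mark gray on enter, black on exit:
C gray
  E gray
    B gray
      D gray
      D black
    B black
    H gray
      F gray
      F black
    H black
  E black
  C→F: F black — skip
  I gray
    A gray
      A→C: C is gray → back edge
First back edge: A → C.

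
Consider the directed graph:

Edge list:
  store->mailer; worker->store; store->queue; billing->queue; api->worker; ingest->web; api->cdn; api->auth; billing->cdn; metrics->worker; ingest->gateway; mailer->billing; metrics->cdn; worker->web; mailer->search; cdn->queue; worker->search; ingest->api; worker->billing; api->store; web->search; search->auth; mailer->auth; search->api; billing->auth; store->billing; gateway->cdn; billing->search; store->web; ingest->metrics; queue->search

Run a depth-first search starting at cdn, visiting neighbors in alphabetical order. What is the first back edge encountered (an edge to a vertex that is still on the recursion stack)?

api→cdn

DFS from cdn (visiting neighbors in alphabetical order); mark gray on enter, black on exit:
cdn gray
  queue gray
    search gray
      api gray
        auth gray
        auth black
        api→cdn: cdn is gray → back edge
First back edge: api → cdn.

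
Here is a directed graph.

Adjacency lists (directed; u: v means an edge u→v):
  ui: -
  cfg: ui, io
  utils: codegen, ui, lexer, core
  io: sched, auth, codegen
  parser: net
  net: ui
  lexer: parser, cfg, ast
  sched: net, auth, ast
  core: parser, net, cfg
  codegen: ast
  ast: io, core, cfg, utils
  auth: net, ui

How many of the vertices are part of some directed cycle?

8

A vertex is on a directed cycle iff it belongs to a strongly connected component of size ≥ 2 (or has a self-loop).
The vertices on cycles are {io, ast, cfg, core, lexer, sched, utils, codegen} — 8 in total.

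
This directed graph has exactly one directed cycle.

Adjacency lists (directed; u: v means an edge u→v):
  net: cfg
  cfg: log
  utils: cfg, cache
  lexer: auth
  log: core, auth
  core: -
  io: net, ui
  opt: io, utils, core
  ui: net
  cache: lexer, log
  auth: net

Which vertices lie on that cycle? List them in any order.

DFS with gray/black marking from cfg:
cfg gray
  log gray
    core gray
    core black
    auth gray
      net gray
        net→cfg: cfg is gray → back edge
Back edge closes the cycle cfg → log → auth → net → cfg; its vertices are {cfg, log, net, auth}.

cfg, log, net, auth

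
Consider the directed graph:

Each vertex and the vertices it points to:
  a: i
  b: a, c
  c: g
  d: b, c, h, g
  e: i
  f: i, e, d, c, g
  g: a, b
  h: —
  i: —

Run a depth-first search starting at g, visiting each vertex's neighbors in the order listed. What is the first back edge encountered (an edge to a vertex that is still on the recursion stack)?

c→g

DFS from g (visiting each vertex's neighbors in the order listed); mark gray on enter, black on exit:
g gray
  a gray
    i gray
    i black
  a black
  b gray
    b→a: a black — skip
    c gray
      c→g: g is gray → back edge
First back edge: c → g.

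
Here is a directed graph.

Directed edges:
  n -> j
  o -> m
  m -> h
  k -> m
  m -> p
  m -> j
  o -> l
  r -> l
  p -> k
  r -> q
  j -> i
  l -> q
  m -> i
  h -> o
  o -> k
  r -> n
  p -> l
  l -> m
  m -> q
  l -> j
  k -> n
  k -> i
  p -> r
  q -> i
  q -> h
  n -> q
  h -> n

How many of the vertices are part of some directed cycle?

A vertex is on a directed cycle iff it belongs to a strongly connected component of size ≥ 2 (or has a self-loop).
The vertices on cycles are {h, k, l, m, n, o, p, q, r} — 9 in total.

9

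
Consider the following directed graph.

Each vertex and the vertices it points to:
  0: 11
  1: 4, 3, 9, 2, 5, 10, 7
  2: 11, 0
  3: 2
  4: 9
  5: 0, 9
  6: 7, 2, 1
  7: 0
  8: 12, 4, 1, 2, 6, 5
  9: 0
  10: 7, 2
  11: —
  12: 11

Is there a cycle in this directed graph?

No

DFS with white/gray/black marking, starting from 1:
1 gray
  4 gray
    9 gray
      0 gray
        11 gray
        11 black
      0 black
    9 black
  4 black
  3 gray
    2 gray
      2→11: 11 black — skip
      2→0: 0 black — skip
    2 black
  3 black
  1→9: 9 black — skip
  1→2: 2 black — skip
  5 gray
    5→0: 0 black — skip
    5→9: 9 black — skip
  5 black
  10 gray
    7 gray
      7→0: 0 black — skip
    7 black
    10→2: 2 black — skip
  10 black
  1→7: 7 black — skip
1 black
6 gray
  6→7: 7 black — skip
  6→2: 2 black — skip
  6→1: 1 black — skip
6 black
8 gray
  12 gray
    12→11: 11 black — skip
  12 black
  8→4: 4 black — skip
  8→1: 1 black — skip
  8→2: 2 black — skip
  8→6: 6 black — skip
  8→5: 5 black — skip
8 black
Every edge goes to a white or black vertex — no back edge, so the graph is acyclic.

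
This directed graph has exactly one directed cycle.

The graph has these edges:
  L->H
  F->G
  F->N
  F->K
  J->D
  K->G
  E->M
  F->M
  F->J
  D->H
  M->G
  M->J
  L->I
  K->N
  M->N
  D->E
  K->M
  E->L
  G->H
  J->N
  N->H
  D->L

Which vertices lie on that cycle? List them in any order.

D, E, J, M

DFS with gray/black marking from J:
J gray
  N gray
    H gray
    H black
  N black
  D gray
    E gray
      M gray
        G gray
          G→H: H black — skip
        G black
        M→N: N black — skip
        M→J: J is gray → back edge
Back edge closes the cycle J → D → E → M → J; its vertices are {D, E, J, M}.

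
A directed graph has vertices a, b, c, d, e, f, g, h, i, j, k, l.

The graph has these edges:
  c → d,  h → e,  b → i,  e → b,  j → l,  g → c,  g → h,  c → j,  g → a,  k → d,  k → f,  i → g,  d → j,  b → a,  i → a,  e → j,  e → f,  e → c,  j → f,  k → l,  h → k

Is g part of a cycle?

g is on a cycle iff g can reach itself via ≥1 edge.
g → h → e → b → i → g — yes.

Yes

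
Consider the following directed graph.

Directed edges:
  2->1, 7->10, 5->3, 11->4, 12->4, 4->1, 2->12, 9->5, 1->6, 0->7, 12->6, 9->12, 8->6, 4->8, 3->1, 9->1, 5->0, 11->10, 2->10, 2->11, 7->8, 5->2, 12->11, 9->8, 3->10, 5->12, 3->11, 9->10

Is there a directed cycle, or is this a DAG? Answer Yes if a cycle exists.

DFS with white/gray/black marking, starting from 8:
8 gray
  6 gray
  6 black
8 black
0 gray
  7 gray
    10 gray
    10 black
    7→8: 8 black — skip
  7 black
0 black
1 gray
  1→6: 6 black — skip
1 black
2 gray
  2→10: 10 black — skip
  11 gray
    4 gray
      4→8: 8 black — skip
      4→1: 1 black — skip
    4 black
    11→10: 10 black — skip
  11 black
  12 gray
    12→11: 11 black — skip
    12→6: 6 black — skip
    12→4: 4 black — skip
  12 black
  2→1: 1 black — skip
2 black
3 gray
  3→1: 1 black — skip
  3→10: 10 black — skip
  3→11: 11 black — skip
3 black
5 gray
  5→2: 2 black — skip
  5→3: 3 black — skip
  5→12: 12 black — skip
  5→0: 0 black — skip
5 black
9 gray
  9→1: 1 black — skip
  9→12: 12 black — skip
  9→10: 10 black — skip
  9→8: 8 black — skip
  9→5: 5 black — skip
9 black
Every edge goes to a white or black vertex — no back edge, so the graph is acyclic.

No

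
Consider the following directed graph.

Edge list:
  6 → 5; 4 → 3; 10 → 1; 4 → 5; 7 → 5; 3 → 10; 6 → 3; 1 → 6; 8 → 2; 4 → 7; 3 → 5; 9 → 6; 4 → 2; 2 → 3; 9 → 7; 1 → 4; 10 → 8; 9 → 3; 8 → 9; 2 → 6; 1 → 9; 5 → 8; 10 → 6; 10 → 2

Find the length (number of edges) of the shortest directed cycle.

For each vertex v, BFS finds the shortest path from v back to v.
The shortest such closed walk is 10 → 6 → 3 → 10, length 3.

3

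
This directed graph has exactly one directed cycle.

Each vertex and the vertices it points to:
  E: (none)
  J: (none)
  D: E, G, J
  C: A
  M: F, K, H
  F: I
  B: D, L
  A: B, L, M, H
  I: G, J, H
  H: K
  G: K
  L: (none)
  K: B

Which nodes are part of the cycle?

DFS with gray/black marking from B:
B gray
  D gray
    E gray
    E black
    G gray
      K gray
        K→B: B is gray → back edge
Back edge closes the cycle B → D → G → K → B; its vertices are {B, D, G, K}.

B, D, G, K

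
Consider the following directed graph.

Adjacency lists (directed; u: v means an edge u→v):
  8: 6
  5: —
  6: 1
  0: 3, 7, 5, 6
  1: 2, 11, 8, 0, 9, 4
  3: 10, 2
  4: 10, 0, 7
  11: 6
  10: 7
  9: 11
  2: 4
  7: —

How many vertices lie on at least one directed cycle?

9

A vertex is on a directed cycle iff it belongs to a strongly connected component of size ≥ 2 (or has a self-loop).
The vertices on cycles are {0, 1, 2, 3, 4, 6, 8, 9, 11} — 9 in total.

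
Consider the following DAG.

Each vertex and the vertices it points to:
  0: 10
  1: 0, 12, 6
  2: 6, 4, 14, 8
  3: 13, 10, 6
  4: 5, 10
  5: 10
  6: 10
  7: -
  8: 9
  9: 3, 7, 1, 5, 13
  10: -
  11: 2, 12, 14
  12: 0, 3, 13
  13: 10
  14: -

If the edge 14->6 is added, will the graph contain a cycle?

No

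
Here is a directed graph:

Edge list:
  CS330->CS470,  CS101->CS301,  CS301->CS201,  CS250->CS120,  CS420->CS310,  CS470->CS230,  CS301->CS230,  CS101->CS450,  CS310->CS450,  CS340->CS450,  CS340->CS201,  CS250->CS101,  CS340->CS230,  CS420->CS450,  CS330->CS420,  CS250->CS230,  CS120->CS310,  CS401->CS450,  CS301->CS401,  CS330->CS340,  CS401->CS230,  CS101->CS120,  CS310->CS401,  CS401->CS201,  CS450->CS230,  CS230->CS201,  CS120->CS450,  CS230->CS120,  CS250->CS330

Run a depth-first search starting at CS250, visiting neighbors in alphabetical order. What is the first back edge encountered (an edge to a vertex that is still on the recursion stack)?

CS230->CS120

DFS from CS250 (visiting neighbors in alphabetical order); mark gray on enter, black on exit:
CS250 gray
  CS101 gray
    CS120 gray
      CS310 gray
        CS401 gray
          CS201 gray
          CS201 black
          CS230 gray
            CS230→CS120: CS120 is gray → back edge
First back edge: CS230 → CS120.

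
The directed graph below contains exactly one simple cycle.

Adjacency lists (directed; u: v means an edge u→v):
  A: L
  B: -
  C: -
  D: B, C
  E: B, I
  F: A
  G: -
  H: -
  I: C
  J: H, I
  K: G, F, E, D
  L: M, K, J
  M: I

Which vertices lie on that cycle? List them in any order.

A, F, K, L

DFS with gray/black marking from L:
L gray
  M gray
    I gray
      C gray
      C black
    I black
  M black
  K gray
    G gray
    G black
    F gray
      A gray
        A→L: L is gray → back edge
Back edge closes the cycle L → K → F → A → L; its vertices are {A, F, K, L}.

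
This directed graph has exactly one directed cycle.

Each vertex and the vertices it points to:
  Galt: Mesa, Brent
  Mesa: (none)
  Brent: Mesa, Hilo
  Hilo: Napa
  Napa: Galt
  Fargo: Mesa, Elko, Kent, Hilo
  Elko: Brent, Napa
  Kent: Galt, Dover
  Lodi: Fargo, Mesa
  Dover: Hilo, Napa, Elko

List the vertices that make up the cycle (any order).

Galt, Hilo, Napa, Brent

DFS with gray/black marking from Brent:
Brent gray
  Mesa gray
  Mesa black
  Hilo gray
    Napa gray
      Galt gray
        Galt→Mesa: Mesa black — skip
        Galt→Brent: Brent is gray → back edge
Back edge closes the cycle Brent → Hilo → Napa → Galt → Brent; its vertices are {Galt, Hilo, Napa, Brent}.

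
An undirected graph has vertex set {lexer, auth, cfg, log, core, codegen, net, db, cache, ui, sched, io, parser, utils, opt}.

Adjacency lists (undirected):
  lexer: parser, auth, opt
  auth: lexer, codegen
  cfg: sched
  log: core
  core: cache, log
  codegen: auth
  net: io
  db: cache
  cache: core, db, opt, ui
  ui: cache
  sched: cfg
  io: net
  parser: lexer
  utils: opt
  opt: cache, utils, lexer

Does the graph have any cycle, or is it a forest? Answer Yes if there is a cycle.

No

DFS, tracking each vertex's parent; an edge to a visited non-parent vertex closes a cycle.
Start from parser:
visit parser (parent –)
  visit lexer (parent parser)
    lexer–parser: parent, skip
    visit auth (parent lexer)
      auth–lexer: parent, skip
      visit codegen (parent auth)
        codegen–auth: parent, skip
    visit opt (parent lexer)
      visit cache (parent opt)
        visit core (parent cache)
          core–cache: parent, skip
          visit log (parent core)
            log–core: parent, skip
        visit db (parent cache)
          db–cache: parent, skip
        cache–opt: parent, skip
        visit ui (parent cache)
          ui–cache: parent, skip
      visit utils (parent opt)
        utils–opt: parent, skip
      opt–lexer: parent, skip
visit cfg (parent –)
  visit sched (parent cfg)
    sched–cfg: parent, skip
visit net (parent –)
  visit io (parent net)
    io–net: parent, skip
No non-parent visited neighbor found — the graph is a forest.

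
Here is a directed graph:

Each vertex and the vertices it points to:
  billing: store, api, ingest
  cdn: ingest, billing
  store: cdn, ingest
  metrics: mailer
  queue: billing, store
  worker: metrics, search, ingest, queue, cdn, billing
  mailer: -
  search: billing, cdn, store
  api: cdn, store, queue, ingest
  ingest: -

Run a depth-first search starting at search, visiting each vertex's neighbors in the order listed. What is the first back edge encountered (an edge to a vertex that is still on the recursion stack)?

cdn->billing

DFS from search (visiting each vertex's neighbors in the order listed); mark gray on enter, black on exit:
search gray
  billing gray
    store gray
      cdn gray
        ingest gray
        ingest black
        cdn→billing: billing is gray → back edge
First back edge: cdn → billing.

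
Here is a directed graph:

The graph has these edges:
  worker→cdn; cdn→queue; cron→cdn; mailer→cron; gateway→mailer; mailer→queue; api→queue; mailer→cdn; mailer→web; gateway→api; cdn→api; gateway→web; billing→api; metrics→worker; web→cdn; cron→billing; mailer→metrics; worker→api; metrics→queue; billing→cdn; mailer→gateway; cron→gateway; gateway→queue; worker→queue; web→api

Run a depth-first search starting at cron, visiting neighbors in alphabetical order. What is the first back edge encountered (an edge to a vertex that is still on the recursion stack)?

mailer→cron

DFS from cron (visiting neighbors in alphabetical order); mark gray on enter, black on exit:
cron gray
  billing gray
    api gray
      queue gray
      queue black
    api black
    cdn gray
      cdn→api: api black — skip
      cdn→queue: queue black — skip
    cdn black
  billing black
  cron→cdn: cdn black — skip
  gateway gray
    gateway→api: api black — skip
    mailer gray
      mailer→cdn: cdn black — skip
      mailer→cron: cron is gray → back edge
First back edge: mailer → cron.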